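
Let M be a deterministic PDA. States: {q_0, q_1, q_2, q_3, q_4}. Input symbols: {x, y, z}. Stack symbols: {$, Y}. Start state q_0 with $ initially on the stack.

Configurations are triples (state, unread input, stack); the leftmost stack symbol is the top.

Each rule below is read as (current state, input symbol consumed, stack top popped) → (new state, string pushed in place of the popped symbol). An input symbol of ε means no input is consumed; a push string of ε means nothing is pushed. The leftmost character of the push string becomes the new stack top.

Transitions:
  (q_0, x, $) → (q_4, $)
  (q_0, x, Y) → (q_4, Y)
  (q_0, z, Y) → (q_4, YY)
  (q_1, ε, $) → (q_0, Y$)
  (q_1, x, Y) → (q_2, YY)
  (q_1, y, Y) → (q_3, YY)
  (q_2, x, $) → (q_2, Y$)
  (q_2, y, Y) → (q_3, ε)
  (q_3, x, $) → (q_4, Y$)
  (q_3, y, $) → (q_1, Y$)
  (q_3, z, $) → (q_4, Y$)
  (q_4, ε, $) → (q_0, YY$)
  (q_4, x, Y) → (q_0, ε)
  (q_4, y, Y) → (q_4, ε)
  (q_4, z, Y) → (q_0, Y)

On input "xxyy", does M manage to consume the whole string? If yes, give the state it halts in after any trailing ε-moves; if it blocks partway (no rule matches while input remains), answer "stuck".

q_0

(q_0, xxyy, $)
  read x, top $: go to q_4, push $ → (q_4, xyy, $)
  ε-move, top $: go to q_0, push YY$ → (q_0, xyy, YY$)
  read x, top Y: go to q_4, push Y → (q_4, yy, YY$)
  read y, top Y: go to q_4, push ε → (q_4, y, Y$)
  read y, top Y: go to q_4, push ε → (q_4, ε, $)
  ε-move, top $: go to q_0, push YY$ → (q_0, ε, YY$)
All input consumed; M is in state q_0.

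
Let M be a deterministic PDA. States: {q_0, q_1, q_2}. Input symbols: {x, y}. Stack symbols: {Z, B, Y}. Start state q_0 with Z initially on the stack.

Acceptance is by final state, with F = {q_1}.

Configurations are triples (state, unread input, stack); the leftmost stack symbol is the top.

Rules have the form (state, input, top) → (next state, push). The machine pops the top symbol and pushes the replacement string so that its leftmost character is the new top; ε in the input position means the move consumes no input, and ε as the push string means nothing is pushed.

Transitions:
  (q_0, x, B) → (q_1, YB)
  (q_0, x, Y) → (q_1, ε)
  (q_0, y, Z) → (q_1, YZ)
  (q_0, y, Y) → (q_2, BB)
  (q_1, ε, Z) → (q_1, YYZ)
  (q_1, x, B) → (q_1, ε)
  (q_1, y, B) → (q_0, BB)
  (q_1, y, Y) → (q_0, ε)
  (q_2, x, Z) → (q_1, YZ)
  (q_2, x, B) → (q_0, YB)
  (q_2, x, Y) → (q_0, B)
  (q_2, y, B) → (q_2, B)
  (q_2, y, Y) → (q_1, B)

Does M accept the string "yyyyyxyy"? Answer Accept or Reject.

(q_0, yyyyyxyy, Z) ⊢ (q_1, yyyyxyy, YZ) ⊢ (q_0, yyyxyy, Z) ⊢ (q_1, yyxyy, YZ) ⊢ (q_0, yxyy, Z) ⊢ (q_1, xyy, YZ)
No transition applies at (q_1, xyy, YZ); input not fully consumed.

Reject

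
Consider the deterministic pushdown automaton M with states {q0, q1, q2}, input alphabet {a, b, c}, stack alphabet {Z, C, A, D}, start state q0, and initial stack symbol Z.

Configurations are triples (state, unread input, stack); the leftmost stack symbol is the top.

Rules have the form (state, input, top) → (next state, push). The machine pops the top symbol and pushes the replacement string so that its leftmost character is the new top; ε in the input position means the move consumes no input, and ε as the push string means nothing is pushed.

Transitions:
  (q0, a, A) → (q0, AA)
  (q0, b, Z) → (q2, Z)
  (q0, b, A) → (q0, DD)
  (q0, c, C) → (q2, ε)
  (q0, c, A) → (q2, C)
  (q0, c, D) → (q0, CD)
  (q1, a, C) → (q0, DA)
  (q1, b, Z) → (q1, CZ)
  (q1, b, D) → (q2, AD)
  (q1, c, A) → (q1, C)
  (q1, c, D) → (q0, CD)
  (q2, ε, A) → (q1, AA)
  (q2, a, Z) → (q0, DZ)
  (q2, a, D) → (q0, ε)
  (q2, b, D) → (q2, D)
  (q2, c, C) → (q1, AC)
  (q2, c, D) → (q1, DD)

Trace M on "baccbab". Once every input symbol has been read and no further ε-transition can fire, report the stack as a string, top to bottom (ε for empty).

Z

(q0, baccbab, Z)
  read b, top Z: go to q2, push Z → (q2, accbab, Z)
  read a, top Z: go to q0, push DZ → (q0, ccbab, DZ)
  read c, top D: go to q0, push CD → (q0, cbab, CDZ)
  read c, top C: go to q2, push ε → (q2, bab, DZ)
  read b, top D: go to q2, push D → (q2, ab, DZ)
  read a, top D: go to q0, push ε → (q0, b, Z)
  read b, top Z: go to q2, push Z → (q2, ε, Z)
All input consumed in state q2 with stack Z.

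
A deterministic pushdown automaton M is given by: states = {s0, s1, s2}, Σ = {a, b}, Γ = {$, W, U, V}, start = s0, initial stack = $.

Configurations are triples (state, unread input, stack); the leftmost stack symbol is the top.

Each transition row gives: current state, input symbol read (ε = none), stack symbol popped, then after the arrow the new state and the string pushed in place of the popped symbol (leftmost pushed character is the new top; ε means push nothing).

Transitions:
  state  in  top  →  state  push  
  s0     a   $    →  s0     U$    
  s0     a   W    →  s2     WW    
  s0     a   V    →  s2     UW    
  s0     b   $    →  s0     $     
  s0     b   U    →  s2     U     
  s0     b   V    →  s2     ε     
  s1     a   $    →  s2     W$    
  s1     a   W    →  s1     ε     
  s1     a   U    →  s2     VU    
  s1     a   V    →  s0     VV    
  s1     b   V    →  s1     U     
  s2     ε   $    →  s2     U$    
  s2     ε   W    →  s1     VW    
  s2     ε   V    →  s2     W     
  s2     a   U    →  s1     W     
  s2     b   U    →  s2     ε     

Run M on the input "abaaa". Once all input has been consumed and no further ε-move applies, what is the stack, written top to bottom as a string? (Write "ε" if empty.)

(s0, abaaa, $)
  read a, top $: go to s0, push U$ → (s0, baaa, U$)
  read b, top U: go to s2, push U → (s2, aaa, U$)
  read a, top U: go to s1, push W → (s1, aa, W$)
  read a, top W: go to s1, push ε → (s1, a, $)
  read a, top $: go to s2, push W$ → (s2, ε, W$)
  ε-move, top W: go to s1, push VW → (s1, ε, VW$)
All input consumed in state s1 with stack VW$.

VW$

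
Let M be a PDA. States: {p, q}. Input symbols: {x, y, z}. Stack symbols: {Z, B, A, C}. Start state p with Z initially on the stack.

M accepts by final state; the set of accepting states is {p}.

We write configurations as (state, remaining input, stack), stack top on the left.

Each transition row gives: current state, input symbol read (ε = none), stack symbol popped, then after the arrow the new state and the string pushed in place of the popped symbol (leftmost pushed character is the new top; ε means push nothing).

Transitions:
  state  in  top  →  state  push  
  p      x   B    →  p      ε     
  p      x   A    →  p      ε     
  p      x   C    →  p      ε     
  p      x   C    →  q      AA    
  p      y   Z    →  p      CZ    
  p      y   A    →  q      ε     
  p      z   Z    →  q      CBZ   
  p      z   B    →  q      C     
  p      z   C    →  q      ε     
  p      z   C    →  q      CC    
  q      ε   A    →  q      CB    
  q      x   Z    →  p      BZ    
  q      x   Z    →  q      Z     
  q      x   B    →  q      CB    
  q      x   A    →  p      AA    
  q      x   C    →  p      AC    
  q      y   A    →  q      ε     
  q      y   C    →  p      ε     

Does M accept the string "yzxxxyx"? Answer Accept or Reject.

One accepting computation: (p, yzxxxyx, Z) ⊢ (p, zxxxyx, CZ) ⊢ (q, xxxyx, Z) ⊢ (q, xxyx, Z) ⊢ (p, xyx, BZ) ⊢ (p, yx, Z) ⊢ (p, x, CZ) ⊢ (p, ε, Z)
All input consumed and state p ∈ F.

Accept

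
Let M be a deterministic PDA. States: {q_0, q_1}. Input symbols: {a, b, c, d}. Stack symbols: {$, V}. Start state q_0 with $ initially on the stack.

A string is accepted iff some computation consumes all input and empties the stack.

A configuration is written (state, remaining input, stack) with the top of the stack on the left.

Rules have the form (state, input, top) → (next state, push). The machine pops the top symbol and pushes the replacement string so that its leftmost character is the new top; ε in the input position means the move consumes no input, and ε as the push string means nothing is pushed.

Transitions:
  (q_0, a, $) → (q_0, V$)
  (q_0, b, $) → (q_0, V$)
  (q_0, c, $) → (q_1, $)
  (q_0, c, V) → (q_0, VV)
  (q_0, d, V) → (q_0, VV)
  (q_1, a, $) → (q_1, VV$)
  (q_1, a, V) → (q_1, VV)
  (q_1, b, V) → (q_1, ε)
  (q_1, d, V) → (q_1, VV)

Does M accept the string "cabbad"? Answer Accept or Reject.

(q_0, cabbad, $) ⊢ (q_1, abbad, $) ⊢ (q_1, bbad, VV$) ⊢ (q_1, bad, V$) ⊢ (q_1, ad, $) ⊢ (q_1, d, VV$) ⊢ (q_1, ε, VVV$)
All input consumed; stack is VVV$, not empty, and no further ε-move applies.

Reject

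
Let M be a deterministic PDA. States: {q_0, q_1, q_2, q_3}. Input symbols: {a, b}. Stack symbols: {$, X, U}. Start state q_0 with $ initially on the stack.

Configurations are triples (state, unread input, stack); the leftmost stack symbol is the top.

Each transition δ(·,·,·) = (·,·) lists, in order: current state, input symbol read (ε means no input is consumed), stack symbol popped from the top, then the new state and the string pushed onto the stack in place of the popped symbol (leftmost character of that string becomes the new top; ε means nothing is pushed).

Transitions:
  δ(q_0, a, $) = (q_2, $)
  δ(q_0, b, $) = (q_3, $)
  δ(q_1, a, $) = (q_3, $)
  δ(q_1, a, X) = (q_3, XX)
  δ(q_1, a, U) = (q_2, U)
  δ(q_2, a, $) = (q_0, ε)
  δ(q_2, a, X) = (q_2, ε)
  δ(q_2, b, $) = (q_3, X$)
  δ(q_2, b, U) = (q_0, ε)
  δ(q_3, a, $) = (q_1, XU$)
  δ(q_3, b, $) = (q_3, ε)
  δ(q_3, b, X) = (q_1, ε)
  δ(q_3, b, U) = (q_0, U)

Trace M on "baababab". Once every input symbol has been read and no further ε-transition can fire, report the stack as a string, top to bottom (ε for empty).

(q_0, baababab, $)
  read b, top $: go to q_3, push $ → (q_3, aababab, $)
  read a, top $: go to q_1, push XU$ → (q_1, ababab, XU$)
  read a, top X: go to q_3, push XX → (q_3, babab, XXU$)
  read b, top X: go to q_1, push ε → (q_1, abab, XU$)
  read a, top X: go to q_3, push XX → (q_3, bab, XXU$)
  read b, top X: go to q_1, push ε → (q_1, ab, XU$)
  read a, top X: go to q_3, push XX → (q_3, b, XXU$)
  read b, top X: go to q_1, push ε → (q_1, ε, XU$)
All input consumed in state q_1 with stack XU$.

XU$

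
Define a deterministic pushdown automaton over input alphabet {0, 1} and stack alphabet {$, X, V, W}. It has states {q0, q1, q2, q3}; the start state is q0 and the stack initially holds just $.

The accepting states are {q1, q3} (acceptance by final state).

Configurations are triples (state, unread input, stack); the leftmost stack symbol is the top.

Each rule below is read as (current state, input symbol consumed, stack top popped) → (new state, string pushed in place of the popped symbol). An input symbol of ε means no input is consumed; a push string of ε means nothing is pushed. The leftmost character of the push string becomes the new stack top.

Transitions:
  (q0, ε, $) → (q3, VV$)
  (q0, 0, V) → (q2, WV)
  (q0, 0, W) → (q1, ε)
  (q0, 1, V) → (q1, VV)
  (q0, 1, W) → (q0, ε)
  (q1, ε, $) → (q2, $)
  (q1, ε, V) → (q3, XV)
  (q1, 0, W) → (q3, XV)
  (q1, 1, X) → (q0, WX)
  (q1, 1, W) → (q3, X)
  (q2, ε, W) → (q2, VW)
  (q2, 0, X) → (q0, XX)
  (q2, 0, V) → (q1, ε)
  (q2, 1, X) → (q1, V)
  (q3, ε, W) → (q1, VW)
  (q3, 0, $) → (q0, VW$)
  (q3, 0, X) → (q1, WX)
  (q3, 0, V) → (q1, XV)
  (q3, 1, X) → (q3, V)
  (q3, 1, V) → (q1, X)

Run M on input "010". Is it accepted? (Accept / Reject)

(q0, 010, $)
  ε-move, top $: go to q3, push VV$ → (q3, 010, VV$)
  read 0, top V: go to q1, push XV → (q1, 10, XVV$)
  read 1, top X: go to q0, push WX → (q0, 0, WXVV$)
  read 0, top W: go to q1, push ε → (q1, ε, XVV$)
All input consumed; state q1 ∈ F.

Accept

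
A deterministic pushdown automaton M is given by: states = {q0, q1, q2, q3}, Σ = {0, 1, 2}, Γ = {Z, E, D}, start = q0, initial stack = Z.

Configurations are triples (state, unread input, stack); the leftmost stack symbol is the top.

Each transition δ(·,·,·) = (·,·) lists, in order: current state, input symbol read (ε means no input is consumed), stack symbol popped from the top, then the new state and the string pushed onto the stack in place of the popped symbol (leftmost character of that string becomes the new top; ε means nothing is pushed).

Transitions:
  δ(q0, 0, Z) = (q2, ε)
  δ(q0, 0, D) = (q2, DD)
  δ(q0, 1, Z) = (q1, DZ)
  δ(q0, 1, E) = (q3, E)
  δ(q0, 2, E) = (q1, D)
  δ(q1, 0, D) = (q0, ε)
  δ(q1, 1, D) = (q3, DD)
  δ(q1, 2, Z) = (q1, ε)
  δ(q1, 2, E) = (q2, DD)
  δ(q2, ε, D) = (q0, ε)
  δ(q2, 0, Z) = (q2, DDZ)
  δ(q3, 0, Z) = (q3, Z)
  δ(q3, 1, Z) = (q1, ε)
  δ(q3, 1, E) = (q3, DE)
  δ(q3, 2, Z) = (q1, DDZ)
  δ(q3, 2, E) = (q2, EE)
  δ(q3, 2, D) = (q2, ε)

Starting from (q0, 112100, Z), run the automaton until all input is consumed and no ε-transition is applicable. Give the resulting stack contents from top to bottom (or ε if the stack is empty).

ε

(q0, 112100, Z)
  read 1, top Z: go to q1, push DZ → (q1, 12100, DZ)
  read 1, top D: go to q3, push DD → (q3, 2100, DDZ)
  read 2, top D: go to q2, push ε → (q2, 100, DZ)
  ε-move, top D: go to q0, push ε → (q0, 100, Z)
  read 1, top Z: go to q1, push DZ → (q1, 00, DZ)
  read 0, top D: go to q0, push ε → (q0, 0, Z)
  read 0, top Z: go to q2, push ε → (q2, ε, ε)
All input consumed in state q2 with stack ε.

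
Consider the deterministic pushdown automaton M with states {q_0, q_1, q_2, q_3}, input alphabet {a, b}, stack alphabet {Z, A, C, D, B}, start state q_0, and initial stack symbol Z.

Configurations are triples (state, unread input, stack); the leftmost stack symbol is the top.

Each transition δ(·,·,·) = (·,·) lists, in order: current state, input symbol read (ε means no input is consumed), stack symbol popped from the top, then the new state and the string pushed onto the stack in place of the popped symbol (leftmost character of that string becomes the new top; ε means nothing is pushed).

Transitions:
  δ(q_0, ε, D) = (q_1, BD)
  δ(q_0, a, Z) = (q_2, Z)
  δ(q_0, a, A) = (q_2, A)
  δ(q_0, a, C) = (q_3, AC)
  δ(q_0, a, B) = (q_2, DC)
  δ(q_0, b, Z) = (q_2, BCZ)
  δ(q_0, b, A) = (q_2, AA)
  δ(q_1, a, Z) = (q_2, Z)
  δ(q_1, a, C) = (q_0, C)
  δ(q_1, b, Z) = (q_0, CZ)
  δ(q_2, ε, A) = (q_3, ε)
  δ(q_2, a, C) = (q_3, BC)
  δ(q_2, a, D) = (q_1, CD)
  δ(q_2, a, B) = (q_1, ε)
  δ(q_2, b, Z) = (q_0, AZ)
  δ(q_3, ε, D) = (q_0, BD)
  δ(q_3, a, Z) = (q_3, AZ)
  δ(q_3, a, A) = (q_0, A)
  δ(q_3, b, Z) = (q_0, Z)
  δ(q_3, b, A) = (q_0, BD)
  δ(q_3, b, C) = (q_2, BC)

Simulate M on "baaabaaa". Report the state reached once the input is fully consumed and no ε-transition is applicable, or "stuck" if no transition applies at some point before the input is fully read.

q_0

(q_0, baaabaaa, Z) ⊢ (q_2, aaabaaa, BCZ) ⊢ (q_1, aabaaa, CZ) ⊢ (q_0, abaaa, CZ) ⊢ (q_3, baaa, ACZ) ⊢ (q_0, aaa, BDCZ) ⊢ (q_2, aa, DCDCZ) ⊢ (q_1, a, CDCDCZ) ⊢ (q_0, ε, CDCDCZ)
All input consumed; M is in state q_0.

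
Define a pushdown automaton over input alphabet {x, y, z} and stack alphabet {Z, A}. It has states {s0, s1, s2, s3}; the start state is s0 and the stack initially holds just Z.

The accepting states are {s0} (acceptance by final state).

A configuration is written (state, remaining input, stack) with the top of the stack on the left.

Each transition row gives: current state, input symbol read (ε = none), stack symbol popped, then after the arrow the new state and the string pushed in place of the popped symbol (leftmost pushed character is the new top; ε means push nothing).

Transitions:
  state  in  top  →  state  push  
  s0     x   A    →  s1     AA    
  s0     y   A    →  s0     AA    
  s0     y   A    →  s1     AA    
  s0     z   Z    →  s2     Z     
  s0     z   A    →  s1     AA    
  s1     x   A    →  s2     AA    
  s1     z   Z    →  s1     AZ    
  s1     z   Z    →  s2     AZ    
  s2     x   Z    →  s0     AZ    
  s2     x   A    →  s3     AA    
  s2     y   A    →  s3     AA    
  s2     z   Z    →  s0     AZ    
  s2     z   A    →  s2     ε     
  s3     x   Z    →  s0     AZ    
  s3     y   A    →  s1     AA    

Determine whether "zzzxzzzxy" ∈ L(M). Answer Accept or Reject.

One accepting computation: (s0, zzzxzzzxy, Z) ⊢ (s2, zzxzzzxy, Z) ⊢ (s0, zxzzzxy, AZ) ⊢ (s1, xzzzxy, AAZ) ⊢ (s2, zzzxy, AAAZ) ⊢ (s2, zzxy, AAZ) ⊢ (s2, zxy, AZ) ⊢ (s2, xy, Z) ⊢ (s0, y, AZ) ⊢ (s0, ε, AAZ)
All input consumed and state s0 ∈ F.

Accept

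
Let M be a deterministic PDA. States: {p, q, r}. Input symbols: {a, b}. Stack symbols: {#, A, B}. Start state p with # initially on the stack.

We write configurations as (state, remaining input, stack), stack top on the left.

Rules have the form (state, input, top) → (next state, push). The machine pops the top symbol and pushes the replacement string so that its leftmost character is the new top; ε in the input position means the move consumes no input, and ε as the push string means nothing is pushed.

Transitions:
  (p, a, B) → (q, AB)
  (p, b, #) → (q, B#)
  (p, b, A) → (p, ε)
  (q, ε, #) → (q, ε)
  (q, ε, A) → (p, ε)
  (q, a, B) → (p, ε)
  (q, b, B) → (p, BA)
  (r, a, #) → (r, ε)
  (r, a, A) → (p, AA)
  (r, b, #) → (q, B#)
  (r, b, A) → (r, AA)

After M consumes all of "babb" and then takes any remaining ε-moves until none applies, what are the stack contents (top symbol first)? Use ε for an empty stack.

BA#

(p, babb, #)
  read b, top #: go to q, push B# → (q, abb, B#)
  read a, top B: go to p, push ε → (p, bb, #)
  read b, top #: go to q, push B# → (q, b, B#)
  read b, top B: go to p, push BA → (p, ε, BA#)
All input consumed in state p with stack BA#.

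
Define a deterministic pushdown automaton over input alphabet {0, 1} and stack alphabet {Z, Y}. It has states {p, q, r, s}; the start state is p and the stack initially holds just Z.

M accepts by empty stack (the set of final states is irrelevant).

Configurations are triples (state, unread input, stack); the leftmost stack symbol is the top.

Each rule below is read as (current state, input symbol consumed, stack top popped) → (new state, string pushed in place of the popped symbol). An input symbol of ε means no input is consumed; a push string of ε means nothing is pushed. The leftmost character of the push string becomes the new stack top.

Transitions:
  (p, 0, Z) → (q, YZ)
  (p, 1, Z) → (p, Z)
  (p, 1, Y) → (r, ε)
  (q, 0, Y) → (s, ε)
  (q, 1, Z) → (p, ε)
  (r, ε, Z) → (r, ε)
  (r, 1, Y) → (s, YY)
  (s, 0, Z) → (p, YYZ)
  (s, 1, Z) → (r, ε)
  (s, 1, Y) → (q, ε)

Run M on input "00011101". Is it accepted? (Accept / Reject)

Accept

(p, 00011101, Z)
  read 0, top Z: go to q, push YZ → (q, 0011101, YZ)
  read 0, top Y: go to s, push ε → (s, 011101, Z)
  read 0, top Z: go to p, push YYZ → (p, 11101, YYZ)
  read 1, top Y: go to r, push ε → (r, 1101, YZ)
  read 1, top Y: go to s, push YY → (s, 101, YYZ)
  read 1, top Y: go to q, push ε → (q, 01, YZ)
  read 0, top Y: go to s, push ε → (s, 1, Z)
  read 1, top Z: go to r, push ε → (r, ε, ε)
All input consumed and the stack is empty.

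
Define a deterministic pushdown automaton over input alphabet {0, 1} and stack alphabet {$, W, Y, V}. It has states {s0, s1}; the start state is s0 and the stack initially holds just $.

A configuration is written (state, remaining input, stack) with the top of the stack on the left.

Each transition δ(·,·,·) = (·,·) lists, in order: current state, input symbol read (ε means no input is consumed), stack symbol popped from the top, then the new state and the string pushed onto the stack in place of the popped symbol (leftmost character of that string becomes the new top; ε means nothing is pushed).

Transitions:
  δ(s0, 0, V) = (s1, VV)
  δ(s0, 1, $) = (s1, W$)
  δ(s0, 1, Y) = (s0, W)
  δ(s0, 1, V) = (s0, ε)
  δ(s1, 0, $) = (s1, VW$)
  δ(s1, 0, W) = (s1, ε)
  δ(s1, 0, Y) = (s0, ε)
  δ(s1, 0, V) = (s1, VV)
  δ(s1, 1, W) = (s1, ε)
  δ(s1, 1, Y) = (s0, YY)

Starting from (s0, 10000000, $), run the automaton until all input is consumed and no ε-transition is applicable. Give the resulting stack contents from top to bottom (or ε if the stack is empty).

(s0, 10000000, $) ⊢ (s1, 0000000, W$) ⊢ (s1, 000000, $) ⊢ (s1, 00000, VW$) ⊢ (s1, 0000, VVW$) ⊢ (s1, 000, VVVW$) ⊢ (s1, 00, VVVVW$) ⊢ (s1, 0, VVVVVW$) ⊢ (s1, ε, VVVVVVW$)
All input consumed in state s1 with stack VVVVVVW$.

VVVVVVW$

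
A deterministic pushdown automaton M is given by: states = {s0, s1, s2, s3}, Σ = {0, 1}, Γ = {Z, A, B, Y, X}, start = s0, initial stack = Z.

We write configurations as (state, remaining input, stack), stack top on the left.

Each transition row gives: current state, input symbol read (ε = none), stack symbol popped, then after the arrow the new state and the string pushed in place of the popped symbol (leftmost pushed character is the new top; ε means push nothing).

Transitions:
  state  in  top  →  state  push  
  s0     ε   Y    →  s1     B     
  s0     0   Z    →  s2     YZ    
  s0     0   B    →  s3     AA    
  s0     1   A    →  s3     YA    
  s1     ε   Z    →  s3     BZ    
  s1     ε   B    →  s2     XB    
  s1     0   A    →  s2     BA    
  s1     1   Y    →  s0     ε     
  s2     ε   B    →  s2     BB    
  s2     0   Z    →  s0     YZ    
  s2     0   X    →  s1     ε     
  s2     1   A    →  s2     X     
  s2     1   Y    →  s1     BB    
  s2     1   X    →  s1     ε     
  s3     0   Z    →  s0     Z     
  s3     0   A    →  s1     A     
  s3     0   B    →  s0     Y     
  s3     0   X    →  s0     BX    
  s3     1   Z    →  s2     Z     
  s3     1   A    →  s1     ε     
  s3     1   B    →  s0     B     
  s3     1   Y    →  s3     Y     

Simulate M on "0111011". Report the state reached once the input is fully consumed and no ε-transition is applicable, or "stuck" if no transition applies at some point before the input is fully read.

s2

(s0, 0111011, Z)
  read 0, top Z: go to s2, push YZ → (s2, 111011, YZ)
  read 1, top Y: go to s1, push BB → (s1, 11011, BBZ)
  ε-move, top B: go to s2, push XB → (s2, 11011, XBBZ)
  read 1, top X: go to s1, push ε → (s1, 1011, BBZ)
  ε-move, top B: go to s2, push XB → (s2, 1011, XBBZ)
  read 1, top X: go to s1, push ε → (s1, 011, BBZ)
  ε-move, top B: go to s2, push XB → (s2, 011, XBBZ)
  read 0, top X: go to s1, push ε → (s1, 11, BBZ)
  ε-move, top B: go to s2, push XB → (s2, 11, XBBZ)
  read 1, top X: go to s1, push ε → (s1, 1, BBZ)
  ε-move, top B: go to s2, push XB → (s2, 1, XBBZ)
  read 1, top X: go to s1, push ε → (s1, ε, BBZ)
  ε-move, top B: go to s2, push XB → (s2, ε, XBBZ)
All input consumed; M is in state s2.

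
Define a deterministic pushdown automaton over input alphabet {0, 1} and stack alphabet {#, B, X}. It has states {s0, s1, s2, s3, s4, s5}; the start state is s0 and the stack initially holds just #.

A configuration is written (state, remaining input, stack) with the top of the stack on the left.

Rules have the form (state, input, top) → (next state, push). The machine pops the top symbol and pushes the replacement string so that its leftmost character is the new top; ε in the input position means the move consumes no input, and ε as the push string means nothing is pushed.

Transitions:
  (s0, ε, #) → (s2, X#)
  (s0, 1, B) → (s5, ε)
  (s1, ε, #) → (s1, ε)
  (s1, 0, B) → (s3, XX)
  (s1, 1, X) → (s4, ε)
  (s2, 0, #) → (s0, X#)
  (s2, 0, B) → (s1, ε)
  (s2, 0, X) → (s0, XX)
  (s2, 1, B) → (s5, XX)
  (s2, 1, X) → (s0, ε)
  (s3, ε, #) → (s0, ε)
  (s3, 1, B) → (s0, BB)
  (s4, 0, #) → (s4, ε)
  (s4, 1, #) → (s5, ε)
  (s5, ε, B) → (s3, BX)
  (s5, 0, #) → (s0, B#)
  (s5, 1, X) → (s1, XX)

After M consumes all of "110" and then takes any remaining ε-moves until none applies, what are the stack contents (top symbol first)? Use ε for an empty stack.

XX#

(s0, 110, #)
  ε-move, top #: go to s2, push X# → (s2, 110, X#)
  read 1, top X: go to s0, push ε → (s0, 10, #)
  ε-move, top #: go to s2, push X# → (s2, 10, X#)
  read 1, top X: go to s0, push ε → (s0, 0, #)
  ε-move, top #: go to s2, push X# → (s2, 0, X#)
  read 0, top X: go to s0, push XX → (s0, ε, XX#)
All input consumed in state s0 with stack XX#.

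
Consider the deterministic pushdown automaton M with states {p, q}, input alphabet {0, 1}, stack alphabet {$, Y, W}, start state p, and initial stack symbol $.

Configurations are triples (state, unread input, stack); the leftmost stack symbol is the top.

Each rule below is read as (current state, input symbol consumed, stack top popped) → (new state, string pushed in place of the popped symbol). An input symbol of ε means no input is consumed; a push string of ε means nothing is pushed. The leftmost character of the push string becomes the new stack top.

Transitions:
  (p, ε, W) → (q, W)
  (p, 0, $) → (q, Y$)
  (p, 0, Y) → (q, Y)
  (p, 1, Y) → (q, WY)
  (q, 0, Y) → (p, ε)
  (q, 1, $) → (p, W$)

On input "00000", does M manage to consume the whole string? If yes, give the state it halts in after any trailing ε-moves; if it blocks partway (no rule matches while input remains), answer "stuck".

(p, 00000, $)
  read 0, top $: go to q, push Y$ → (q, 0000, Y$)
  read 0, top Y: go to p, push ε → (p, 000, $)
  read 0, top $: go to q, push Y$ → (q, 00, Y$)
  read 0, top Y: go to p, push ε → (p, 0, $)
  read 0, top $: go to q, push Y$ → (q, ε, Y$)
All input consumed; M is in state q.

q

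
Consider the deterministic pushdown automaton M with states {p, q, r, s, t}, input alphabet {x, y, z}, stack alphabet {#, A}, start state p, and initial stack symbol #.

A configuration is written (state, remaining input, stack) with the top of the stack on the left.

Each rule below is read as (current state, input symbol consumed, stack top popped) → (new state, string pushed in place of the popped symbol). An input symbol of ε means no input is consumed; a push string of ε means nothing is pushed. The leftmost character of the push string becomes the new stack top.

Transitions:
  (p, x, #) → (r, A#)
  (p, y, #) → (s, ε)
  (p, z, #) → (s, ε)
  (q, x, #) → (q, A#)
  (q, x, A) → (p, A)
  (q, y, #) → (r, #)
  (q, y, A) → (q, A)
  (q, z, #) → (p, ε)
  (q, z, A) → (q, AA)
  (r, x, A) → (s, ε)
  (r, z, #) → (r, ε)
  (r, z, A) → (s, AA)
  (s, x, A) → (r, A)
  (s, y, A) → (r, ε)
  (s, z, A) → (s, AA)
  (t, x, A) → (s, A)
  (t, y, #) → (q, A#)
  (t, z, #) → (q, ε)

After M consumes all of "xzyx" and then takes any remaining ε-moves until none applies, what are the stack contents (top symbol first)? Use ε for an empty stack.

#

(p, xzyx, #) ⊢ (r, zyx, A#) ⊢ (s, yx, AA#) ⊢ (r, x, A#) ⊢ (s, ε, #)
All input consumed in state s with stack #.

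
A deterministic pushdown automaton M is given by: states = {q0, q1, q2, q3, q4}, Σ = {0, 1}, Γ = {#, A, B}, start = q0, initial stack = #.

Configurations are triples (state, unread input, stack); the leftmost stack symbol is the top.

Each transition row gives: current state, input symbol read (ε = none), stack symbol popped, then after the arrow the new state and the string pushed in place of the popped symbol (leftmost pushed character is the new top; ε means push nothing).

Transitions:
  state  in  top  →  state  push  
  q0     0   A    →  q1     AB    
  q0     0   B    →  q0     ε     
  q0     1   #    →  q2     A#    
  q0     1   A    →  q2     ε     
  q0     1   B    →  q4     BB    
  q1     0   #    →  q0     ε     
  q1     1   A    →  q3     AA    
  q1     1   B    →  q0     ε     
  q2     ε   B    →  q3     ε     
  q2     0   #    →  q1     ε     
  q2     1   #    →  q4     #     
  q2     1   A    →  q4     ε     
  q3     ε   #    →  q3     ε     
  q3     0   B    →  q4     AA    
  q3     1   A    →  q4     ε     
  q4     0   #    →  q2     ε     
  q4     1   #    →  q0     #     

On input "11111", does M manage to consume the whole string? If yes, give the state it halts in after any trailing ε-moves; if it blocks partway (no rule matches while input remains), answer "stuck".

(q0, 11111, #)
  read 1, top #: go to q2, push A# → (q2, 1111, A#)
  read 1, top A: go to q4, push ε → (q4, 111, #)
  read 1, top #: go to q0, push # → (q0, 11, #)
  read 1, top #: go to q2, push A# → (q2, 1, A#)
  read 1, top A: go to q4, push ε → (q4, ε, #)
All input consumed; M is in state q4.

q4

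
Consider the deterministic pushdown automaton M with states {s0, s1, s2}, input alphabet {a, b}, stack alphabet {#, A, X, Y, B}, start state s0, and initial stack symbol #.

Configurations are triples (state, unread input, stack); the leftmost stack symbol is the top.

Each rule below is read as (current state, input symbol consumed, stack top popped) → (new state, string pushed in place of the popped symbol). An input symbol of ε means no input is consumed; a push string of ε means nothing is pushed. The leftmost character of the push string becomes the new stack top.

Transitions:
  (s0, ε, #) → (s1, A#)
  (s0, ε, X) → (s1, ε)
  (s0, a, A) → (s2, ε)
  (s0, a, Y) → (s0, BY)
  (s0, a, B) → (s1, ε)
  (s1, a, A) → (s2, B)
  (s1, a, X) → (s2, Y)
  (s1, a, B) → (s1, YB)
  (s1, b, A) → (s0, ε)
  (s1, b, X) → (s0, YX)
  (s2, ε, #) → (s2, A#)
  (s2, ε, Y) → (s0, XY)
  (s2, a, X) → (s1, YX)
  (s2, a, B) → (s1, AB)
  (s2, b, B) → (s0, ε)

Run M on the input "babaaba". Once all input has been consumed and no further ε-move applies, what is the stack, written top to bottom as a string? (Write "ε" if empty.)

(s0, babaaba, #) ⊢ (s1, babaaba, A#) ⊢ (s0, abaaba, #) ⊢ (s1, abaaba, A#) ⊢ (s2, baaba, B#) ⊢ (s0, aaba, #) ⊢ (s1, aaba, A#) ⊢ (s2, aba, B#) ⊢ (s1, ba, AB#) ⊢ (s0, a, B#) ⊢ (s1, ε, #)
All input consumed in state s1 with stack #.

#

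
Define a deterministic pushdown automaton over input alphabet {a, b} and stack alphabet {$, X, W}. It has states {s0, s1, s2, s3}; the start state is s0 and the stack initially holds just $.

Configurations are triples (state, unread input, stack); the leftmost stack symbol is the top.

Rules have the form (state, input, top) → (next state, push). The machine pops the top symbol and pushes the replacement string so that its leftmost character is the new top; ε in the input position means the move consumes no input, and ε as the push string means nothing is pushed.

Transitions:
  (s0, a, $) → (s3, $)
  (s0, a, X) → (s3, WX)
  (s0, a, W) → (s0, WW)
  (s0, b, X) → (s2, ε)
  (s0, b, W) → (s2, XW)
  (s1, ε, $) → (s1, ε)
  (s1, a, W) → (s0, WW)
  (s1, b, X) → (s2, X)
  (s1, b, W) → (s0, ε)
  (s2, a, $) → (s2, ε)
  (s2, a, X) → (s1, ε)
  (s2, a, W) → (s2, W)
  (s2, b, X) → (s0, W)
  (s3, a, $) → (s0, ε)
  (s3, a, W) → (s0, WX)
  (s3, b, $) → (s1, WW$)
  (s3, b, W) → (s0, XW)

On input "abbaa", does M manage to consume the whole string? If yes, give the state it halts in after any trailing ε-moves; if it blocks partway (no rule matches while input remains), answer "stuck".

(s0, abbaa, $)
  read a, top $: go to s3, push $ → (s3, bbaa, $)
  read b, top $: go to s1, push WW$ → (s1, baa, WW$)
  read b, top W: go to s0, push ε → (s0, aa, W$)
  read a, top W: go to s0, push WW → (s0, a, WW$)
  read a, top W: go to s0, push WW → (s0, ε, WWW$)
All input consumed; M is in state s0.

s0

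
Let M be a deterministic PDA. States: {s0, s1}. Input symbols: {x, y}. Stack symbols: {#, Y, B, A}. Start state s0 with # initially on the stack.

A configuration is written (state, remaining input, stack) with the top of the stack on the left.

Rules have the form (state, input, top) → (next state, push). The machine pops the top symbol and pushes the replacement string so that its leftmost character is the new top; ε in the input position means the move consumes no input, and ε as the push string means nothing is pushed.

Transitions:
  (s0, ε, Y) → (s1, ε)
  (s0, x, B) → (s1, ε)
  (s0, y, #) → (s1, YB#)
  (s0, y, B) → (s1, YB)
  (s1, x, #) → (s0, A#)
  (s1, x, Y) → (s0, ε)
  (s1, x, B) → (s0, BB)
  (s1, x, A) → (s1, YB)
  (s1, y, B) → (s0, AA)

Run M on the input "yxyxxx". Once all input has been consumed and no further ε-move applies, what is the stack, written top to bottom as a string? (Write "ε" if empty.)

A#

(s0, yxyxxx, #)
  read y, top #: go to s1, push YB# → (s1, xyxxx, YB#)
  read x, top Y: go to s0, push ε → (s0, yxxx, B#)
  read y, top B: go to s1, push YB → (s1, xxx, YB#)
  read x, top Y: go to s0, push ε → (s0, xx, B#)
  read x, top B: go to s1, push ε → (s1, x, #)
  read x, top #: go to s0, push A# → (s0, ε, A#)
All input consumed in state s0 with stack A#.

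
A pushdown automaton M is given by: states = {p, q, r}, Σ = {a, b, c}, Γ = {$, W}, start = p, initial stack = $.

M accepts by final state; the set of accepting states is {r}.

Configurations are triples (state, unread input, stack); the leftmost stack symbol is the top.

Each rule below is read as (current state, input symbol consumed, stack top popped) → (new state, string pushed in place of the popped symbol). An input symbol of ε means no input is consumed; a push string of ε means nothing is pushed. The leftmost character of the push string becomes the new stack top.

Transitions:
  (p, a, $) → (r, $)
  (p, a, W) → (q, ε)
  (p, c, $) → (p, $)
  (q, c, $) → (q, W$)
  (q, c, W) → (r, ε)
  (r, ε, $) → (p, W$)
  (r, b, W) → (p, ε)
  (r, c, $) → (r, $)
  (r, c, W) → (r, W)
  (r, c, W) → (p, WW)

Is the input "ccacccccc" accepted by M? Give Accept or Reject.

One accepting computation: (p, ccacccccc, $) ⊢ (p, cacccccc, $) ⊢ (p, acccccc, $) ⊢ (r, cccccc, $) ⊢ (r, ccccc, $) ⊢ (r, cccc, $) ⊢ (r, ccc, $) ⊢ (r, cc, $) ⊢ (r, c, $) ⊢ (r, ε, $)
All input consumed and state r ∈ F.

Accept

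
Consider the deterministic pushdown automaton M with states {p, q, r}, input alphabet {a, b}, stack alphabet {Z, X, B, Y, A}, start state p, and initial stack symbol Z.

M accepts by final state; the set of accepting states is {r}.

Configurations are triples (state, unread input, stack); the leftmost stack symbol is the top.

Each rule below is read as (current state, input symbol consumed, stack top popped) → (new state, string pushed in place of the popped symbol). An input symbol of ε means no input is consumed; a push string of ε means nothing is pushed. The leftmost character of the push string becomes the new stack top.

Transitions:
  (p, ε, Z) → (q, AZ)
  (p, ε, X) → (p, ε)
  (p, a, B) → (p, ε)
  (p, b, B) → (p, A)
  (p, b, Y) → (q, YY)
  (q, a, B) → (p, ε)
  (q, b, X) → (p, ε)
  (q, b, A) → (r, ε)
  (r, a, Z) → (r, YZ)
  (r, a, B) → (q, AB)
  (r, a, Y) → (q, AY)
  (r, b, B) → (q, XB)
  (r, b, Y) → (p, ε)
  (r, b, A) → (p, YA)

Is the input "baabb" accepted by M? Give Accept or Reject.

Reject

(p, baabb, Z)
  ε-move, top Z: go to q, push AZ → (q, baabb, AZ)
  read b, top A: go to r, push ε → (r, aabb, Z)
  read a, top Z: go to r, push YZ → (r, abb, YZ)
  read a, top Y: go to q, push AY → (q, bb, AYZ)
  read b, top A: go to r, push ε → (r, b, YZ)
  read b, top Y: go to p, push ε → (p, ε, Z)
  ε-move, top Z: go to q, push AZ → (q, ε, AZ)
All input consumed; state q ∉ F and no further ε-move applies.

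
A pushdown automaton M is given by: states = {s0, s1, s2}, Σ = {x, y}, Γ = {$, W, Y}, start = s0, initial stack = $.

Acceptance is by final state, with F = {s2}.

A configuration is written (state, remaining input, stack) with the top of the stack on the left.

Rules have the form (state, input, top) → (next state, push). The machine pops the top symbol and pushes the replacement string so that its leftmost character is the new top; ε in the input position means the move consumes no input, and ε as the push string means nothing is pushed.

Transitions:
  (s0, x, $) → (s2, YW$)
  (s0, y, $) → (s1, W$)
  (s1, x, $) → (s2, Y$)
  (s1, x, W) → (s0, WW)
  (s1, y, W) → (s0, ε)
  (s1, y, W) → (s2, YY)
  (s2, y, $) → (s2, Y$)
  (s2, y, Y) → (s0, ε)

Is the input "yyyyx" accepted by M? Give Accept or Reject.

One accepting computation: (s0, yyyyx, $) ⊢ (s1, yyyx, W$) ⊢ (s0, yyx, $) ⊢ (s1, yx, W$) ⊢ (s0, x, $) ⊢ (s2, ε, YW$)
All input consumed and state s2 ∈ F.

Accept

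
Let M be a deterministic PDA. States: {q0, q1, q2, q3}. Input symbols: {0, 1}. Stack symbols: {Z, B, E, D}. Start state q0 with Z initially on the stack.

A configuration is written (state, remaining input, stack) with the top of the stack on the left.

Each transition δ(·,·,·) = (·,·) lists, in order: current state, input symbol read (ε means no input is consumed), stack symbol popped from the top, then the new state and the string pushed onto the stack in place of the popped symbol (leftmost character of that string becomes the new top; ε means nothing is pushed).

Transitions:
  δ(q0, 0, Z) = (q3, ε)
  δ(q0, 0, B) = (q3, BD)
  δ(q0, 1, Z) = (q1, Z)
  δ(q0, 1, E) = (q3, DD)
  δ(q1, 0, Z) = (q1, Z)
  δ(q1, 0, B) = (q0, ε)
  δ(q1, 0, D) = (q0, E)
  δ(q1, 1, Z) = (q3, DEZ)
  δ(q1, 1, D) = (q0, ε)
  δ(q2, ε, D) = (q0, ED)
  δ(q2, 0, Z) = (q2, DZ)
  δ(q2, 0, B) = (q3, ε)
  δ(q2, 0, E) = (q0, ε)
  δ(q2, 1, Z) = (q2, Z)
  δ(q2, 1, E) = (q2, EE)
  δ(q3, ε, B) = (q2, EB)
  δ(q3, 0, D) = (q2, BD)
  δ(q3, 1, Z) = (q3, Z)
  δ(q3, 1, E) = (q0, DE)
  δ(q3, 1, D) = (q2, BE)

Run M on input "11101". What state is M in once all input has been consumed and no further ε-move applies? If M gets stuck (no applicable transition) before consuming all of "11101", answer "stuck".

(q0, 11101, Z)
  read 1, top Z: go to q1, push Z → (q1, 1101, Z)
  read 1, top Z: go to q3, push DEZ → (q3, 101, DEZ)
  read 1, top D: go to q2, push BE → (q2, 01, BEEZ)
  read 0, top B: go to q3, push ε → (q3, 1, EEZ)
  read 1, top E: go to q0, push DE → (q0, ε, DEEZ)
All input consumed; M is in state q0.

q0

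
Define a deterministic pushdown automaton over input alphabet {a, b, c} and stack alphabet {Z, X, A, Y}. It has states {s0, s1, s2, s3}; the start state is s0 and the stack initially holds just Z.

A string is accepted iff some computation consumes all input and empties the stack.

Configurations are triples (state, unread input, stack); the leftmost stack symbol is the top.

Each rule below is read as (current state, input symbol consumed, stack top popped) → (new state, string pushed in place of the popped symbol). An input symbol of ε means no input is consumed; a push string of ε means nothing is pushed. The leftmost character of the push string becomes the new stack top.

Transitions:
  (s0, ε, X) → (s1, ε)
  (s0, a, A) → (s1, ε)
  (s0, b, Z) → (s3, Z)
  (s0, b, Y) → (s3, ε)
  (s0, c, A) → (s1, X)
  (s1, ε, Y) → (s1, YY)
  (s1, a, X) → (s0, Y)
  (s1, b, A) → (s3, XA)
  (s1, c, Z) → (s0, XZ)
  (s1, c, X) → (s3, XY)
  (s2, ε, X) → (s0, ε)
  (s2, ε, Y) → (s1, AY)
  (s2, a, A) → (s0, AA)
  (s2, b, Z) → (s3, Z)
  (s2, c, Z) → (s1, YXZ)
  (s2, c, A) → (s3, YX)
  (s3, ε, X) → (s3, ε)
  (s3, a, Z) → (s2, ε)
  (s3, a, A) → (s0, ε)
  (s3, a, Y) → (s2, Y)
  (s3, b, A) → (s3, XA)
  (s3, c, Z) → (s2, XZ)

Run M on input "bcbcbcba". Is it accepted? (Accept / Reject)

(s0, bcbcbcba, Z)
  read b, top Z: go to s3, push Z → (s3, cbcbcba, Z)
  read c, top Z: go to s2, push XZ → (s2, bcbcba, XZ)
  ε-move, top X: go to s0, push ε → (s0, bcbcba, Z)
  read b, top Z: go to s3, push Z → (s3, cbcba, Z)
  read c, top Z: go to s2, push XZ → (s2, bcba, XZ)
  ε-move, top X: go to s0, push ε → (s0, bcba, Z)
  read b, top Z: go to s3, push Z → (s3, cba, Z)
  read c, top Z: go to s2, push XZ → (s2, ba, XZ)
  ε-move, top X: go to s0, push ε → (s0, ba, Z)
  read b, top Z: go to s3, push Z → (s3, a, Z)
  read a, top Z: go to s2, push ε → (s2, ε, ε)
All input consumed and the stack is empty.

Accept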